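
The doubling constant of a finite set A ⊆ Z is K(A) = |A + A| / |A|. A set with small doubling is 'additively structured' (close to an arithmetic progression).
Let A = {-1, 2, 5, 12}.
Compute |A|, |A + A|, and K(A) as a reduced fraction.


|A| = 4.
Compute A + A by enumerating all 16 pairs.
A + A = {-2, 1, 4, 7, 10, 11, 14, 17, 24}, so |A + A| = 9.
K = |A + A| / |A| = 9/4 (already in lowest terms) ≈ 2.2500.
Reference: AP of size 4 gives K = 7/4 ≈ 1.7500; a fully generic set of size 4 gives K ≈ 2.5000.

|A| = 4, |A + A| = 9, K = 9/4.


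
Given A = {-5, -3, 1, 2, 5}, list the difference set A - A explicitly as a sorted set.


A - A = {a - a' : a, a' ∈ A}.
Compute a - a' for each ordered pair (a, a'):
a = -5: -5--5=0, -5--3=-2, -5-1=-6, -5-2=-7, -5-5=-10
a = -3: -3--5=2, -3--3=0, -3-1=-4, -3-2=-5, -3-5=-8
a = 1: 1--5=6, 1--3=4, 1-1=0, 1-2=-1, 1-5=-4
a = 2: 2--5=7, 2--3=5, 2-1=1, 2-2=0, 2-5=-3
a = 5: 5--5=10, 5--3=8, 5-1=4, 5-2=3, 5-5=0
Collecting distinct values (and noting 0 appears from a-a):
A - A = {-10, -8, -7, -6, -5, -4, -3, -2, -1, 0, 1, 2, 3, 4, 5, 6, 7, 8, 10}
|A - A| = 19

A - A = {-10, -8, -7, -6, -5, -4, -3, -2, -1, 0, 1, 2, 3, 4, 5, 6, 7, 8, 10}


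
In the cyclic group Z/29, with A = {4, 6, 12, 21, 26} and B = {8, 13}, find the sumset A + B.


Work in Z/29Z: reduce every sum a + b modulo 29.
Enumerate all 10 pairs:
a = 4: 4+8=12, 4+13=17
a = 6: 6+8=14, 6+13=19
a = 12: 12+8=20, 12+13=25
a = 21: 21+8=0, 21+13=5
a = 26: 26+8=5, 26+13=10
Distinct residues collected: {0, 5, 10, 12, 14, 17, 19, 20, 25}
|A + B| = 9 (out of 29 total residues).

A + B = {0, 5, 10, 12, 14, 17, 19, 20, 25}


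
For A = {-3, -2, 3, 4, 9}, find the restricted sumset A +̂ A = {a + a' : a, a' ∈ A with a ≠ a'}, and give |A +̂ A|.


Restricted sumset: A +̂ A = {a + a' : a ∈ A, a' ∈ A, a ≠ a'}.
Equivalently, take A + A and drop any sum 2a that is achievable ONLY as a + a for a ∈ A (i.e. sums representable only with equal summands).
Enumerate pairs (a, a') with a < a' (symmetric, so each unordered pair gives one sum; this covers all a ≠ a'):
  -3 + -2 = -5
  -3 + 3 = 0
  -3 + 4 = 1
  -3 + 9 = 6
  -2 + 3 = 1
  -2 + 4 = 2
  -2 + 9 = 7
  3 + 4 = 7
  3 + 9 = 12
  4 + 9 = 13
Collected distinct sums: {-5, 0, 1, 2, 6, 7, 12, 13}
|A +̂ A| = 8
(Reference bound: |A +̂ A| ≥ 2|A| - 3 for |A| ≥ 2, with |A| = 5 giving ≥ 7.)

|A +̂ A| = 8


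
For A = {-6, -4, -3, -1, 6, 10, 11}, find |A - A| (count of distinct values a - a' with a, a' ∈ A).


A - A = {a - a' : a, a' ∈ A}; |A| = 7.
Bounds: 2|A|-1 ≤ |A - A| ≤ |A|² - |A| + 1, i.e. 13 ≤ |A - A| ≤ 43.
Note: 0 ∈ A - A always (from a - a). The set is symmetric: if d ∈ A - A then -d ∈ A - A.
Enumerate nonzero differences d = a - a' with a > a' (then include -d):
Positive differences: {1, 2, 3, 4, 5, 7, 9, 10, 11, 12, 13, 14, 15, 16, 17}
Full difference set: {0} ∪ (positive diffs) ∪ (negative diffs).
|A - A| = 1 + 2·15 = 31 (matches direct enumeration: 31).

|A - A| = 31


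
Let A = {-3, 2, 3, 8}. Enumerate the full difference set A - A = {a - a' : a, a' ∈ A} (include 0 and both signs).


A - A = {a - a' : a, a' ∈ A}.
Compute a - a' for each ordered pair (a, a'):
a = -3: -3--3=0, -3-2=-5, -3-3=-6, -3-8=-11
a = 2: 2--3=5, 2-2=0, 2-3=-1, 2-8=-6
a = 3: 3--3=6, 3-2=1, 3-3=0, 3-8=-5
a = 8: 8--3=11, 8-2=6, 8-3=5, 8-8=0
Collecting distinct values (and noting 0 appears from a-a):
A - A = {-11, -6, -5, -1, 0, 1, 5, 6, 11}
|A - A| = 9

A - A = {-11, -6, -5, -1, 0, 1, 5, 6, 11}


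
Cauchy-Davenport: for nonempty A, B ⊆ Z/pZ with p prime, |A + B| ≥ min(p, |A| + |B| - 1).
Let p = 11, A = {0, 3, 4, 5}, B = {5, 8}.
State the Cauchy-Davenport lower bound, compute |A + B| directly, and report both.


Cauchy-Davenport: |A + B| ≥ min(p, |A| + |B| - 1) for A, B nonempty in Z/pZ.
|A| = 4, |B| = 2, p = 11.
CD lower bound = min(11, 4 + 2 - 1) = min(11, 5) = 5.
Compute A + B mod 11 directly:
a = 0: 0+5=5, 0+8=8
a = 3: 3+5=8, 3+8=0
a = 4: 4+5=9, 4+8=1
a = 5: 5+5=10, 5+8=2
A + B = {0, 1, 2, 5, 8, 9, 10}, so |A + B| = 7.
Verify: 7 ≥ 5? Yes ✓.

CD lower bound = 5, actual |A + B| = 7.


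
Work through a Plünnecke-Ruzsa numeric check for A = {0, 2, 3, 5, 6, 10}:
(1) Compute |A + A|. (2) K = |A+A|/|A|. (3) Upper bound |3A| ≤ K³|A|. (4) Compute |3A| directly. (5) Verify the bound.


|A| = 6.
Step 1: Compute A + A by enumerating all 36 pairs.
A + A = {0, 2, 3, 4, 5, 6, 7, 8, 9, 10, 11, 12, 13, 15, 16, 20}, so |A + A| = 16.
Step 2: Doubling constant K = |A + A|/|A| = 16/6 = 16/6 ≈ 2.6667.
Step 3: Plünnecke-Ruzsa gives |3A| ≤ K³·|A| = (2.6667)³ · 6 ≈ 113.7778.
Step 4: Compute 3A = A + A + A directly by enumerating all triples (a,b,c) ∈ A³; |3A| = 26.
Step 5: Check 26 ≤ 113.7778? Yes ✓.

K = 16/6, Plünnecke-Ruzsa bound K³|A| ≈ 113.7778, |3A| = 26, inequality holds.


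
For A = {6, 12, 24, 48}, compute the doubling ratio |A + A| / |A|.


|A| = 4.
Compute A + A by enumerating all 16 pairs.
A + A = {12, 18, 24, 30, 36, 48, 54, 60, 72, 96}, so |A + A| = 10.
K = |A + A| / |A| = 10/4 = 5/2 ≈ 2.5000.
Reference: AP of size 4 gives K = 7/4 ≈ 1.7500; a fully generic set of size 4 gives K ≈ 2.5000.

|A| = 4, |A + A| = 10, K = 10/4 = 5/2.


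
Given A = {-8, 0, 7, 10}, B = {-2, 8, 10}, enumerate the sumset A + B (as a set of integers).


A + B = {a + b : a ∈ A, b ∈ B}.
Enumerate all |A|·|B| = 4·3 = 12 pairs (a, b) and collect distinct sums.
a = -8: -8+-2=-10, -8+8=0, -8+10=2
a = 0: 0+-2=-2, 0+8=8, 0+10=10
a = 7: 7+-2=5, 7+8=15, 7+10=17
a = 10: 10+-2=8, 10+8=18, 10+10=20
Collecting distinct sums: A + B = {-10, -2, 0, 2, 5, 8, 10, 15, 17, 18, 20}
|A + B| = 11

A + B = {-10, -2, 0, 2, 5, 8, 10, 15, 17, 18, 20}


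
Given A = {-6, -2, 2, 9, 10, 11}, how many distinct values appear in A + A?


A + A = {a + a' : a, a' ∈ A}; |A| = 6.
General bounds: 2|A| - 1 ≤ |A + A| ≤ |A|(|A|+1)/2, i.e. 11 ≤ |A + A| ≤ 21.
Lower bound 2|A|-1 is attained iff A is an arithmetic progression.
Enumerate sums a + a' for a ≤ a' (symmetric, so this suffices):
a = -6: -6+-6=-12, -6+-2=-8, -6+2=-4, -6+9=3, -6+10=4, -6+11=5
a = -2: -2+-2=-4, -2+2=0, -2+9=7, -2+10=8, -2+11=9
a = 2: 2+2=4, 2+9=11, 2+10=12, 2+11=13
a = 9: 9+9=18, 9+10=19, 9+11=20
a = 10: 10+10=20, 10+11=21
a = 11: 11+11=22
Distinct sums: {-12, -8, -4, 0, 3, 4, 5, 7, 8, 9, 11, 12, 13, 18, 19, 20, 21, 22}
|A + A| = 18

|A + A| = 18


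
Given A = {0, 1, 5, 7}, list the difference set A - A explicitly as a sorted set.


A - A = {a - a' : a, a' ∈ A}.
Compute a - a' for each ordered pair (a, a'):
a = 0: 0-0=0, 0-1=-1, 0-5=-5, 0-7=-7
a = 1: 1-0=1, 1-1=0, 1-5=-4, 1-7=-6
a = 5: 5-0=5, 5-1=4, 5-5=0, 5-7=-2
a = 7: 7-0=7, 7-1=6, 7-5=2, 7-7=0
Collecting distinct values (and noting 0 appears from a-a):
A - A = {-7, -6, -5, -4, -2, -1, 0, 1, 2, 4, 5, 6, 7}
|A - A| = 13

A - A = {-7, -6, -5, -4, -2, -1, 0, 1, 2, 4, 5, 6, 7}


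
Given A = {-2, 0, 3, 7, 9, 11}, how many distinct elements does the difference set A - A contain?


A - A = {a - a' : a, a' ∈ A}; |A| = 6.
Bounds: 2|A|-1 ≤ |A - A| ≤ |A|² - |A| + 1, i.e. 11 ≤ |A - A| ≤ 31.
Note: 0 ∈ A - A always (from a - a). The set is symmetric: if d ∈ A - A then -d ∈ A - A.
Enumerate nonzero differences d = a - a' with a > a' (then include -d):
Positive differences: {2, 3, 4, 5, 6, 7, 8, 9, 11, 13}
Full difference set: {0} ∪ (positive diffs) ∪ (negative diffs).
|A - A| = 1 + 2·10 = 21 (matches direct enumeration: 21).

|A - A| = 21


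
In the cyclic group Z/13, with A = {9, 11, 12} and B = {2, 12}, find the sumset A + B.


Work in Z/13Z: reduce every sum a + b modulo 13.
Enumerate all 6 pairs:
a = 9: 9+2=11, 9+12=8
a = 11: 11+2=0, 11+12=10
a = 12: 12+2=1, 12+12=11
Distinct residues collected: {0, 1, 8, 10, 11}
|A + B| = 5 (out of 13 total residues).

A + B = {0, 1, 8, 10, 11}


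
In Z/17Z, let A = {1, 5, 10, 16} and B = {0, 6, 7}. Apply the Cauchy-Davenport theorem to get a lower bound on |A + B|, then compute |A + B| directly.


Cauchy-Davenport: |A + B| ≥ min(p, |A| + |B| - 1) for A, B nonempty in Z/pZ.
|A| = 4, |B| = 3, p = 17.
CD lower bound = min(17, 4 + 3 - 1) = min(17, 6) = 6.
Compute A + B mod 17 directly:
a = 1: 1+0=1, 1+6=7, 1+7=8
a = 5: 5+0=5, 5+6=11, 5+7=12
a = 10: 10+0=10, 10+6=16, 10+7=0
a = 16: 16+0=16, 16+6=5, 16+7=6
A + B = {0, 1, 5, 6, 7, 8, 10, 11, 12, 16}, so |A + B| = 10.
Verify: 10 ≥ 6? Yes ✓.

CD lower bound = 6, actual |A + B| = 10.


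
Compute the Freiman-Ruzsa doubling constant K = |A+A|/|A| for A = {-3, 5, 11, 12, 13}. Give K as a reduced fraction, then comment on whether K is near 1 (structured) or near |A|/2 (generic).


|A| = 5.
Compute A + A by enumerating all 25 pairs.
A + A = {-6, 2, 8, 9, 10, 16, 17, 18, 22, 23, 24, 25, 26}, so |A + A| = 13.
K = |A + A| / |A| = 13/5 (already in lowest terms) ≈ 2.6000.
Reference: AP of size 5 gives K = 9/5 ≈ 1.8000; a fully generic set of size 5 gives K ≈ 3.0000.

|A| = 5, |A + A| = 13, K = 13/5.


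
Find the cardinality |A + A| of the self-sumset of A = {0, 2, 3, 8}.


A + A = {a + a' : a, a' ∈ A}; |A| = 4.
General bounds: 2|A| - 1 ≤ |A + A| ≤ |A|(|A|+1)/2, i.e. 7 ≤ |A + A| ≤ 10.
Lower bound 2|A|-1 is attained iff A is an arithmetic progression.
Enumerate sums a + a' for a ≤ a' (symmetric, so this suffices):
a = 0: 0+0=0, 0+2=2, 0+3=3, 0+8=8
a = 2: 2+2=4, 2+3=5, 2+8=10
a = 3: 3+3=6, 3+8=11
a = 8: 8+8=16
Distinct sums: {0, 2, 3, 4, 5, 6, 8, 10, 11, 16}
|A + A| = 10

|A + A| = 10


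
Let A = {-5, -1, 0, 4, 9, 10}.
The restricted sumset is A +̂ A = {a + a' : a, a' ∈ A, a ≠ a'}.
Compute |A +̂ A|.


Restricted sumset: A +̂ A = {a + a' : a ∈ A, a' ∈ A, a ≠ a'}.
Equivalently, take A + A and drop any sum 2a that is achievable ONLY as a + a for a ∈ A (i.e. sums representable only with equal summands).
Enumerate pairs (a, a') with a < a' (symmetric, so each unordered pair gives one sum; this covers all a ≠ a'):
  -5 + -1 = -6
  -5 + 0 = -5
  -5 + 4 = -1
  -5 + 9 = 4
  -5 + 10 = 5
  -1 + 0 = -1
  -1 + 4 = 3
  -1 + 9 = 8
  -1 + 10 = 9
  0 + 4 = 4
  0 + 9 = 9
  0 + 10 = 10
  4 + 9 = 13
  4 + 10 = 14
  9 + 10 = 19
Collected distinct sums: {-6, -5, -1, 3, 4, 5, 8, 9, 10, 13, 14, 19}
|A +̂ A| = 12
(Reference bound: |A +̂ A| ≥ 2|A| - 3 for |A| ≥ 2, with |A| = 6 giving ≥ 9.)

|A +̂ A| = 12


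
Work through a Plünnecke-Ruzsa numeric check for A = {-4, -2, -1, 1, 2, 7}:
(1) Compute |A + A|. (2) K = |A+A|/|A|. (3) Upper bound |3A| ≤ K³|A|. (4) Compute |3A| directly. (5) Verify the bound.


|A| = 6.
Step 1: Compute A + A by enumerating all 36 pairs.
A + A = {-8, -6, -5, -4, -3, -2, -1, 0, 1, 2, 3, 4, 5, 6, 8, 9, 14}, so |A + A| = 17.
Step 2: Doubling constant K = |A + A|/|A| = 17/6 = 17/6 ≈ 2.8333.
Step 3: Plünnecke-Ruzsa gives |3A| ≤ K³·|A| = (2.8333)³ · 6 ≈ 136.4722.
Step 4: Compute 3A = A + A + A directly by enumerating all triples (a,b,c) ∈ A³; |3A| = 28.
Step 5: Check 28 ≤ 136.4722? Yes ✓.

K = 17/6, Plünnecke-Ruzsa bound K³|A| ≈ 136.4722, |3A| = 28, inequality holds.


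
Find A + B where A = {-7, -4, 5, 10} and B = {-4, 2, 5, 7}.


A + B = {a + b : a ∈ A, b ∈ B}.
Enumerate all |A|·|B| = 4·4 = 16 pairs (a, b) and collect distinct sums.
a = -7: -7+-4=-11, -7+2=-5, -7+5=-2, -7+7=0
a = -4: -4+-4=-8, -4+2=-2, -4+5=1, -4+7=3
a = 5: 5+-4=1, 5+2=7, 5+5=10, 5+7=12
a = 10: 10+-4=6, 10+2=12, 10+5=15, 10+7=17
Collecting distinct sums: A + B = {-11, -8, -5, -2, 0, 1, 3, 6, 7, 10, 12, 15, 17}
|A + B| = 13

A + B = {-11, -8, -5, -2, 0, 1, 3, 6, 7, 10, 12, 15, 17}


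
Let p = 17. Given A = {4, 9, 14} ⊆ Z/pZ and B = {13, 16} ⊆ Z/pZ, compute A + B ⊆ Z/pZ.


Work in Z/17Z: reduce every sum a + b modulo 17.
Enumerate all 6 pairs:
a = 4: 4+13=0, 4+16=3
a = 9: 9+13=5, 9+16=8
a = 14: 14+13=10, 14+16=13
Distinct residues collected: {0, 3, 5, 8, 10, 13}
|A + B| = 6 (out of 17 total residues).

A + B = {0, 3, 5, 8, 10, 13}


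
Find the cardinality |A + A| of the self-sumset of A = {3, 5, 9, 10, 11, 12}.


A + A = {a + a' : a, a' ∈ A}; |A| = 6.
General bounds: 2|A| - 1 ≤ |A + A| ≤ |A|(|A|+1)/2, i.e. 11 ≤ |A + A| ≤ 21.
Lower bound 2|A|-1 is attained iff A is an arithmetic progression.
Enumerate sums a + a' for a ≤ a' (symmetric, so this suffices):
a = 3: 3+3=6, 3+5=8, 3+9=12, 3+10=13, 3+11=14, 3+12=15
a = 5: 5+5=10, 5+9=14, 5+10=15, 5+11=16, 5+12=17
a = 9: 9+9=18, 9+10=19, 9+11=20, 9+12=21
a = 10: 10+10=20, 10+11=21, 10+12=22
a = 11: 11+11=22, 11+12=23
a = 12: 12+12=24
Distinct sums: {6, 8, 10, 12, 13, 14, 15, 16, 17, 18, 19, 20, 21, 22, 23, 24}
|A + A| = 16

|A + A| = 16


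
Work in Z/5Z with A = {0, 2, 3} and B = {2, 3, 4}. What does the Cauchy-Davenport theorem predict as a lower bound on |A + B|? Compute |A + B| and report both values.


Cauchy-Davenport: |A + B| ≥ min(p, |A| + |B| - 1) for A, B nonempty in Z/pZ.
|A| = 3, |B| = 3, p = 5.
CD lower bound = min(5, 3 + 3 - 1) = min(5, 5) = 5.
Compute A + B mod 5 directly:
a = 0: 0+2=2, 0+3=3, 0+4=4
a = 2: 2+2=4, 2+3=0, 2+4=1
a = 3: 3+2=0, 3+3=1, 3+4=2
A + B = {0, 1, 2, 3, 4}, so |A + B| = 5.
Verify: 5 ≥ 5? Yes ✓.

CD lower bound = 5, actual |A + B| = 5.


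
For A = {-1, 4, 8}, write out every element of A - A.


A - A = {a - a' : a, a' ∈ A}.
Compute a - a' for each ordered pair (a, a'):
a = -1: -1--1=0, -1-4=-5, -1-8=-9
a = 4: 4--1=5, 4-4=0, 4-8=-4
a = 8: 8--1=9, 8-4=4, 8-8=0
Collecting distinct values (and noting 0 appears from a-a):
A - A = {-9, -5, -4, 0, 4, 5, 9}
|A - A| = 7

A - A = {-9, -5, -4, 0, 4, 5, 9}


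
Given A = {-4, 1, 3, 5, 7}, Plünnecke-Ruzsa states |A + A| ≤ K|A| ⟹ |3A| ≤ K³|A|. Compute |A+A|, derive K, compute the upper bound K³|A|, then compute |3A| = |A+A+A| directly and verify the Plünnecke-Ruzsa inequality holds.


|A| = 5.
Step 1: Compute A + A by enumerating all 25 pairs.
A + A = {-8, -3, -1, 1, 2, 3, 4, 6, 8, 10, 12, 14}, so |A + A| = 12.
Step 2: Doubling constant K = |A + A|/|A| = 12/5 = 12/5 ≈ 2.4000.
Step 3: Plünnecke-Ruzsa gives |3A| ≤ K³·|A| = (2.4000)³ · 5 ≈ 69.1200.
Step 4: Compute 3A = A + A + A directly by enumerating all triples (a,b,c) ∈ A³; |3A| = 22.
Step 5: Check 22 ≤ 69.1200? Yes ✓.

K = 12/5, Plünnecke-Ruzsa bound K³|A| ≈ 69.1200, |3A| = 22, inequality holds.


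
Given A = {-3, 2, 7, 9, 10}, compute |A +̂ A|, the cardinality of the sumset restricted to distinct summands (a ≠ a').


Restricted sumset: A +̂ A = {a + a' : a ∈ A, a' ∈ A, a ≠ a'}.
Equivalently, take A + A and drop any sum 2a that is achievable ONLY as a + a for a ∈ A (i.e. sums representable only with equal summands).
Enumerate pairs (a, a') with a < a' (symmetric, so each unordered pair gives one sum; this covers all a ≠ a'):
  -3 + 2 = -1
  -3 + 7 = 4
  -3 + 9 = 6
  -3 + 10 = 7
  2 + 7 = 9
  2 + 9 = 11
  2 + 10 = 12
  7 + 9 = 16
  7 + 10 = 17
  9 + 10 = 19
Collected distinct sums: {-1, 4, 6, 7, 9, 11, 12, 16, 17, 19}
|A +̂ A| = 10
(Reference bound: |A +̂ A| ≥ 2|A| - 3 for |A| ≥ 2, with |A| = 5 giving ≥ 7.)

|A +̂ A| = 10


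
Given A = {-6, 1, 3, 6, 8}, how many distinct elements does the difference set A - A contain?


A - A = {a - a' : a, a' ∈ A}; |A| = 5.
Bounds: 2|A|-1 ≤ |A - A| ≤ |A|² - |A| + 1, i.e. 9 ≤ |A - A| ≤ 21.
Note: 0 ∈ A - A always (from a - a). The set is symmetric: if d ∈ A - A then -d ∈ A - A.
Enumerate nonzero differences d = a - a' with a > a' (then include -d):
Positive differences: {2, 3, 5, 7, 9, 12, 14}
Full difference set: {0} ∪ (positive diffs) ∪ (negative diffs).
|A - A| = 1 + 2·7 = 15 (matches direct enumeration: 15).

|A - A| = 15


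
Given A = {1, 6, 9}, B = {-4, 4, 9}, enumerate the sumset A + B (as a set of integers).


A + B = {a + b : a ∈ A, b ∈ B}.
Enumerate all |A|·|B| = 3·3 = 9 pairs (a, b) and collect distinct sums.
a = 1: 1+-4=-3, 1+4=5, 1+9=10
a = 6: 6+-4=2, 6+4=10, 6+9=15
a = 9: 9+-4=5, 9+4=13, 9+9=18
Collecting distinct sums: A + B = {-3, 2, 5, 10, 13, 15, 18}
|A + B| = 7

A + B = {-3, 2, 5, 10, 13, 15, 18}


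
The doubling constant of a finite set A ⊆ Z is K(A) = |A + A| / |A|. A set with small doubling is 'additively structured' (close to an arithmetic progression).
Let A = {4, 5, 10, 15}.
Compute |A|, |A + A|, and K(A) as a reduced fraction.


|A| = 4.
Compute A + A by enumerating all 16 pairs.
A + A = {8, 9, 10, 14, 15, 19, 20, 25, 30}, so |A + A| = 9.
K = |A + A| / |A| = 9/4 (already in lowest terms) ≈ 2.2500.
Reference: AP of size 4 gives K = 7/4 ≈ 1.7500; a fully generic set of size 4 gives K ≈ 2.5000.

|A| = 4, |A + A| = 9, K = 9/4.


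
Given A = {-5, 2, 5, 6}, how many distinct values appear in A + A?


A + A = {a + a' : a, a' ∈ A}; |A| = 4.
General bounds: 2|A| - 1 ≤ |A + A| ≤ |A|(|A|+1)/2, i.e. 7 ≤ |A + A| ≤ 10.
Lower bound 2|A|-1 is attained iff A is an arithmetic progression.
Enumerate sums a + a' for a ≤ a' (symmetric, so this suffices):
a = -5: -5+-5=-10, -5+2=-3, -5+5=0, -5+6=1
a = 2: 2+2=4, 2+5=7, 2+6=8
a = 5: 5+5=10, 5+6=11
a = 6: 6+6=12
Distinct sums: {-10, -3, 0, 1, 4, 7, 8, 10, 11, 12}
|A + A| = 10

|A + A| = 10


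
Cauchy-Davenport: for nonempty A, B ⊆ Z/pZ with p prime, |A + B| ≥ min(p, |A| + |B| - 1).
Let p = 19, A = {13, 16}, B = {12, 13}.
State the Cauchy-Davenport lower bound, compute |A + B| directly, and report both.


Cauchy-Davenport: |A + B| ≥ min(p, |A| + |B| - 1) for A, B nonempty in Z/pZ.
|A| = 2, |B| = 2, p = 19.
CD lower bound = min(19, 2 + 2 - 1) = min(19, 3) = 3.
Compute A + B mod 19 directly:
a = 13: 13+12=6, 13+13=7
a = 16: 16+12=9, 16+13=10
A + B = {6, 7, 9, 10}, so |A + B| = 4.
Verify: 4 ≥ 3? Yes ✓.

CD lower bound = 3, actual |A + B| = 4.


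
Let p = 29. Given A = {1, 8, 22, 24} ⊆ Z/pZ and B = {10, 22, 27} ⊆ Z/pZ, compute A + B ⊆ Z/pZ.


Work in Z/29Z: reduce every sum a + b modulo 29.
Enumerate all 12 pairs:
a = 1: 1+10=11, 1+22=23, 1+27=28
a = 8: 8+10=18, 8+22=1, 8+27=6
a = 22: 22+10=3, 22+22=15, 22+27=20
a = 24: 24+10=5, 24+22=17, 24+27=22
Distinct residues collected: {1, 3, 5, 6, 11, 15, 17, 18, 20, 22, 23, 28}
|A + B| = 12 (out of 29 total residues).

A + B = {1, 3, 5, 6, 11, 15, 17, 18, 20, 22, 23, 28}


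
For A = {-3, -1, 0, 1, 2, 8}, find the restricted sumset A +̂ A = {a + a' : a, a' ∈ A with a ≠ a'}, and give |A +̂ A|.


Restricted sumset: A +̂ A = {a + a' : a ∈ A, a' ∈ A, a ≠ a'}.
Equivalently, take A + A and drop any sum 2a that is achievable ONLY as a + a for a ∈ A (i.e. sums representable only with equal summands).
Enumerate pairs (a, a') with a < a' (symmetric, so each unordered pair gives one sum; this covers all a ≠ a'):
  -3 + -1 = -4
  -3 + 0 = -3
  -3 + 1 = -2
  -3 + 2 = -1
  -3 + 8 = 5
  -1 + 0 = -1
  -1 + 1 = 0
  -1 + 2 = 1
  -1 + 8 = 7
  0 + 1 = 1
  0 + 2 = 2
  0 + 8 = 8
  1 + 2 = 3
  1 + 8 = 9
  2 + 8 = 10
Collected distinct sums: {-4, -3, -2, -1, 0, 1, 2, 3, 5, 7, 8, 9, 10}
|A +̂ A| = 13
(Reference bound: |A +̂ A| ≥ 2|A| - 3 for |A| ≥ 2, with |A| = 6 giving ≥ 9.)

|A +̂ A| = 13


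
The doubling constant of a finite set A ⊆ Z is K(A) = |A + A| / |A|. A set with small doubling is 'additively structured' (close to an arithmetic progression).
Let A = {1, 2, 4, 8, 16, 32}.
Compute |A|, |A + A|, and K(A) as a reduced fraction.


|A| = 6.
Compute A + A by enumerating all 36 pairs.
A + A = {2, 3, 4, 5, 6, 8, 9, 10, 12, 16, 17, 18, 20, 24, 32, 33, 34, 36, 40, 48, 64}, so |A + A| = 21.
K = |A + A| / |A| = 21/6 = 7/2 ≈ 3.5000.
Reference: AP of size 6 gives K = 11/6 ≈ 1.8333; a fully generic set of size 6 gives K ≈ 3.5000.

|A| = 6, |A + A| = 21, K = 21/6 = 7/2.


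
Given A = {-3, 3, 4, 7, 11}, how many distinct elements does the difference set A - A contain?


A - A = {a - a' : a, a' ∈ A}; |A| = 5.
Bounds: 2|A|-1 ≤ |A - A| ≤ |A|² - |A| + 1, i.e. 9 ≤ |A - A| ≤ 21.
Note: 0 ∈ A - A always (from a - a). The set is symmetric: if d ∈ A - A then -d ∈ A - A.
Enumerate nonzero differences d = a - a' with a > a' (then include -d):
Positive differences: {1, 3, 4, 6, 7, 8, 10, 14}
Full difference set: {0} ∪ (positive diffs) ∪ (negative diffs).
|A - A| = 1 + 2·8 = 17 (matches direct enumeration: 17).

|A - A| = 17


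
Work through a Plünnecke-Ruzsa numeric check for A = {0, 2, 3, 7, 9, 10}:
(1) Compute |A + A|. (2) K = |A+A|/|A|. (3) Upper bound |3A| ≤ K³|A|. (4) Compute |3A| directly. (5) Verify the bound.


|A| = 6.
Step 1: Compute A + A by enumerating all 36 pairs.
A + A = {0, 2, 3, 4, 5, 6, 7, 9, 10, 11, 12, 13, 14, 16, 17, 18, 19, 20}, so |A + A| = 18.
Step 2: Doubling constant K = |A + A|/|A| = 18/6 = 18/6 ≈ 3.0000.
Step 3: Plünnecke-Ruzsa gives |3A| ≤ K³·|A| = (3.0000)³ · 6 ≈ 162.0000.
Step 4: Compute 3A = A + A + A directly by enumerating all triples (a,b,c) ∈ A³; |3A| = 30.
Step 5: Check 30 ≤ 162.0000? Yes ✓.

K = 18/6, Plünnecke-Ruzsa bound K³|A| ≈ 162.0000, |3A| = 30, inequality holds.


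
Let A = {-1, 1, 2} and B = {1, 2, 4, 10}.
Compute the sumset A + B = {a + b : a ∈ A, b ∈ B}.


A + B = {a + b : a ∈ A, b ∈ B}.
Enumerate all |A|·|B| = 3·4 = 12 pairs (a, b) and collect distinct sums.
a = -1: -1+1=0, -1+2=1, -1+4=3, -1+10=9
a = 1: 1+1=2, 1+2=3, 1+4=5, 1+10=11
a = 2: 2+1=3, 2+2=4, 2+4=6, 2+10=12
Collecting distinct sums: A + B = {0, 1, 2, 3, 4, 5, 6, 9, 11, 12}
|A + B| = 10

A + B = {0, 1, 2, 3, 4, 5, 6, 9, 11, 12}


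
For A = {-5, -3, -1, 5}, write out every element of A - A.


A - A = {a - a' : a, a' ∈ A}.
Compute a - a' for each ordered pair (a, a'):
a = -5: -5--5=0, -5--3=-2, -5--1=-4, -5-5=-10
a = -3: -3--5=2, -3--3=0, -3--1=-2, -3-5=-8
a = -1: -1--5=4, -1--3=2, -1--1=0, -1-5=-6
a = 5: 5--5=10, 5--3=8, 5--1=6, 5-5=0
Collecting distinct values (and noting 0 appears from a-a):
A - A = {-10, -8, -6, -4, -2, 0, 2, 4, 6, 8, 10}
|A - A| = 11

A - A = {-10, -8, -6, -4, -2, 0, 2, 4, 6, 8, 10}


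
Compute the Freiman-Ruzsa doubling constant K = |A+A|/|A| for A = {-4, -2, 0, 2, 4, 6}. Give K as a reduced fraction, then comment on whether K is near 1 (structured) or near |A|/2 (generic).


|A| = 6.
Compute A + A by enumerating all 36 pairs.
A + A = {-8, -6, -4, -2, 0, 2, 4, 6, 8, 10, 12}, so |A + A| = 11.
K = |A + A| / |A| = 11/6 (already in lowest terms) ≈ 1.8333.
Reference: AP of size 6 gives K = 11/6 ≈ 1.8333; a fully generic set of size 6 gives K ≈ 3.5000.

|A| = 6, |A + A| = 11, K = 11/6.


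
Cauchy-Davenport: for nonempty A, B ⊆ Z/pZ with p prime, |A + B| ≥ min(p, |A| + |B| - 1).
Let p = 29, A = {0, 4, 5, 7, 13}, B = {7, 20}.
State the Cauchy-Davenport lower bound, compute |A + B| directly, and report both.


Cauchy-Davenport: |A + B| ≥ min(p, |A| + |B| - 1) for A, B nonempty in Z/pZ.
|A| = 5, |B| = 2, p = 29.
CD lower bound = min(29, 5 + 2 - 1) = min(29, 6) = 6.
Compute A + B mod 29 directly:
a = 0: 0+7=7, 0+20=20
a = 4: 4+7=11, 4+20=24
a = 5: 5+7=12, 5+20=25
a = 7: 7+7=14, 7+20=27
a = 13: 13+7=20, 13+20=4
A + B = {4, 7, 11, 12, 14, 20, 24, 25, 27}, so |A + B| = 9.
Verify: 9 ≥ 6? Yes ✓.

CD lower bound = 6, actual |A + B| = 9.


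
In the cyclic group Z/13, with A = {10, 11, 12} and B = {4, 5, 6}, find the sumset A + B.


Work in Z/13Z: reduce every sum a + b modulo 13.
Enumerate all 9 pairs:
a = 10: 10+4=1, 10+5=2, 10+6=3
a = 11: 11+4=2, 11+5=3, 11+6=4
a = 12: 12+4=3, 12+5=4, 12+6=5
Distinct residues collected: {1, 2, 3, 4, 5}
|A + B| = 5 (out of 13 total residues).

A + B = {1, 2, 3, 4, 5}


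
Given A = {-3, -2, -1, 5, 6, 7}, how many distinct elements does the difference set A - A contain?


A - A = {a - a' : a, a' ∈ A}; |A| = 6.
Bounds: 2|A|-1 ≤ |A - A| ≤ |A|² - |A| + 1, i.e. 11 ≤ |A - A| ≤ 31.
Note: 0 ∈ A - A always (from a - a). The set is symmetric: if d ∈ A - A then -d ∈ A - A.
Enumerate nonzero differences d = a - a' with a > a' (then include -d):
Positive differences: {1, 2, 6, 7, 8, 9, 10}
Full difference set: {0} ∪ (positive diffs) ∪ (negative diffs).
|A - A| = 1 + 2·7 = 15 (matches direct enumeration: 15).

|A - A| = 15


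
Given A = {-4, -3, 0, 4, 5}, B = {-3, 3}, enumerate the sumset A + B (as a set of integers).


A + B = {a + b : a ∈ A, b ∈ B}.
Enumerate all |A|·|B| = 5·2 = 10 pairs (a, b) and collect distinct sums.
a = -4: -4+-3=-7, -4+3=-1
a = -3: -3+-3=-6, -3+3=0
a = 0: 0+-3=-3, 0+3=3
a = 4: 4+-3=1, 4+3=7
a = 5: 5+-3=2, 5+3=8
Collecting distinct sums: A + B = {-7, -6, -3, -1, 0, 1, 2, 3, 7, 8}
|A + B| = 10

A + B = {-7, -6, -3, -1, 0, 1, 2, 3, 7, 8}


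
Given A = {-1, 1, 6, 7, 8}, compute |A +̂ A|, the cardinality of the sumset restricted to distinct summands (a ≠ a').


Restricted sumset: A +̂ A = {a + a' : a ∈ A, a' ∈ A, a ≠ a'}.
Equivalently, take A + A and drop any sum 2a that is achievable ONLY as a + a for a ∈ A (i.e. sums representable only with equal summands).
Enumerate pairs (a, a') with a < a' (symmetric, so each unordered pair gives one sum; this covers all a ≠ a'):
  -1 + 1 = 0
  -1 + 6 = 5
  -1 + 7 = 6
  -1 + 8 = 7
  1 + 6 = 7
  1 + 7 = 8
  1 + 8 = 9
  6 + 7 = 13
  6 + 8 = 14
  7 + 8 = 15
Collected distinct sums: {0, 5, 6, 7, 8, 9, 13, 14, 15}
|A +̂ A| = 9
(Reference bound: |A +̂ A| ≥ 2|A| - 3 for |A| ≥ 2, with |A| = 5 giving ≥ 7.)

|A +̂ A| = 9


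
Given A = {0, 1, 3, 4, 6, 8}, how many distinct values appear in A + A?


A + A = {a + a' : a, a' ∈ A}; |A| = 6.
General bounds: 2|A| - 1 ≤ |A + A| ≤ |A|(|A|+1)/2, i.e. 11 ≤ |A + A| ≤ 21.
Lower bound 2|A|-1 is attained iff A is an arithmetic progression.
Enumerate sums a + a' for a ≤ a' (symmetric, so this suffices):
a = 0: 0+0=0, 0+1=1, 0+3=3, 0+4=4, 0+6=6, 0+8=8
a = 1: 1+1=2, 1+3=4, 1+4=5, 1+6=7, 1+8=9
a = 3: 3+3=6, 3+4=7, 3+6=9, 3+8=11
a = 4: 4+4=8, 4+6=10, 4+8=12
a = 6: 6+6=12, 6+8=14
a = 8: 8+8=16
Distinct sums: {0, 1, 2, 3, 4, 5, 6, 7, 8, 9, 10, 11, 12, 14, 16}
|A + A| = 15

|A + A| = 15


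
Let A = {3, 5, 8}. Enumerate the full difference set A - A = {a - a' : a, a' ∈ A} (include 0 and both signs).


A - A = {a - a' : a, a' ∈ A}.
Compute a - a' for each ordered pair (a, a'):
a = 3: 3-3=0, 3-5=-2, 3-8=-5
a = 5: 5-3=2, 5-5=0, 5-8=-3
a = 8: 8-3=5, 8-5=3, 8-8=0
Collecting distinct values (and noting 0 appears from a-a):
A - A = {-5, -3, -2, 0, 2, 3, 5}
|A - A| = 7

A - A = {-5, -3, -2, 0, 2, 3, 5}


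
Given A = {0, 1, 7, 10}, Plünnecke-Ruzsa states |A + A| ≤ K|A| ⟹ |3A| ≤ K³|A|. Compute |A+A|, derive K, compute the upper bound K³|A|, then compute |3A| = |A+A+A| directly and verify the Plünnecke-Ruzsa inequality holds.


|A| = 4.
Step 1: Compute A + A by enumerating all 16 pairs.
A + A = {0, 1, 2, 7, 8, 10, 11, 14, 17, 20}, so |A + A| = 10.
Step 2: Doubling constant K = |A + A|/|A| = 10/4 = 10/4 ≈ 2.5000.
Step 3: Plünnecke-Ruzsa gives |3A| ≤ K³·|A| = (2.5000)³ · 4 ≈ 62.5000.
Step 4: Compute 3A = A + A + A directly by enumerating all triples (a,b,c) ∈ A³; |3A| = 19.
Step 5: Check 19 ≤ 62.5000? Yes ✓.

K = 10/4, Plünnecke-Ruzsa bound K³|A| ≈ 62.5000, |3A| = 19, inequality holds.


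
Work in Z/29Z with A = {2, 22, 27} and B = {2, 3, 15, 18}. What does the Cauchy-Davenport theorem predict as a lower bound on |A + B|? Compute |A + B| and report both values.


Cauchy-Davenport: |A + B| ≥ min(p, |A| + |B| - 1) for A, B nonempty in Z/pZ.
|A| = 3, |B| = 4, p = 29.
CD lower bound = min(29, 3 + 4 - 1) = min(29, 6) = 6.
Compute A + B mod 29 directly:
a = 2: 2+2=4, 2+3=5, 2+15=17, 2+18=20
a = 22: 22+2=24, 22+3=25, 22+15=8, 22+18=11
a = 27: 27+2=0, 27+3=1, 27+15=13, 27+18=16
A + B = {0, 1, 4, 5, 8, 11, 13, 16, 17, 20, 24, 25}, so |A + B| = 12.
Verify: 12 ≥ 6? Yes ✓.

CD lower bound = 6, actual |A + B| = 12.


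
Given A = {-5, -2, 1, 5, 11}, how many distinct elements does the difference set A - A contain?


A - A = {a - a' : a, a' ∈ A}; |A| = 5.
Bounds: 2|A|-1 ≤ |A - A| ≤ |A|² - |A| + 1, i.e. 9 ≤ |A - A| ≤ 21.
Note: 0 ∈ A - A always (from a - a). The set is symmetric: if d ∈ A - A then -d ∈ A - A.
Enumerate nonzero differences d = a - a' with a > a' (then include -d):
Positive differences: {3, 4, 6, 7, 10, 13, 16}
Full difference set: {0} ∪ (positive diffs) ∪ (negative diffs).
|A - A| = 1 + 2·7 = 15 (matches direct enumeration: 15).

|A - A| = 15


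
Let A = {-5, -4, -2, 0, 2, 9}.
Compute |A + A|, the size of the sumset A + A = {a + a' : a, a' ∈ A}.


A + A = {a + a' : a, a' ∈ A}; |A| = 6.
General bounds: 2|A| - 1 ≤ |A + A| ≤ |A|(|A|+1)/2, i.e. 11 ≤ |A + A| ≤ 21.
Lower bound 2|A|-1 is attained iff A is an arithmetic progression.
Enumerate sums a + a' for a ≤ a' (symmetric, so this suffices):
a = -5: -5+-5=-10, -5+-4=-9, -5+-2=-7, -5+0=-5, -5+2=-3, -5+9=4
a = -4: -4+-4=-8, -4+-2=-6, -4+0=-4, -4+2=-2, -4+9=5
a = -2: -2+-2=-4, -2+0=-2, -2+2=0, -2+9=7
a = 0: 0+0=0, 0+2=2, 0+9=9
a = 2: 2+2=4, 2+9=11
a = 9: 9+9=18
Distinct sums: {-10, -9, -8, -7, -6, -5, -4, -3, -2, 0, 2, 4, 5, 7, 9, 11, 18}
|A + A| = 17

|A + A| = 17


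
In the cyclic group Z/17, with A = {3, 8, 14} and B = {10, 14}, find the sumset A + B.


Work in Z/17Z: reduce every sum a + b modulo 17.
Enumerate all 6 pairs:
a = 3: 3+10=13, 3+14=0
a = 8: 8+10=1, 8+14=5
a = 14: 14+10=7, 14+14=11
Distinct residues collected: {0, 1, 5, 7, 11, 13}
|A + B| = 6 (out of 17 total residues).

A + B = {0, 1, 5, 7, 11, 13}


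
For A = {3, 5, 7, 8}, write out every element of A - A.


A - A = {a - a' : a, a' ∈ A}.
Compute a - a' for each ordered pair (a, a'):
a = 3: 3-3=0, 3-5=-2, 3-7=-4, 3-8=-5
a = 5: 5-3=2, 5-5=0, 5-7=-2, 5-8=-3
a = 7: 7-3=4, 7-5=2, 7-7=0, 7-8=-1
a = 8: 8-3=5, 8-5=3, 8-7=1, 8-8=0
Collecting distinct values (and noting 0 appears from a-a):
A - A = {-5, -4, -3, -2, -1, 0, 1, 2, 3, 4, 5}
|A - A| = 11

A - A = {-5, -4, -3, -2, -1, 0, 1, 2, 3, 4, 5}


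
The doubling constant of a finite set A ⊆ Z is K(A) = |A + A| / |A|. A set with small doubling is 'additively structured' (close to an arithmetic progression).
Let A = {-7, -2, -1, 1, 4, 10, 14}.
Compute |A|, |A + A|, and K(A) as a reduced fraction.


|A| = 7.
Compute A + A by enumerating all 49 pairs.
A + A = {-14, -9, -8, -6, -4, -3, -2, -1, 0, 2, 3, 5, 7, 8, 9, 11, 12, 13, 14, 15, 18, 20, 24, 28}, so |A + A| = 24.
K = |A + A| / |A| = 24/7 (already in lowest terms) ≈ 3.4286.
Reference: AP of size 7 gives K = 13/7 ≈ 1.8571; a fully generic set of size 7 gives K ≈ 4.0000.

|A| = 7, |A + A| = 24, K = 24/7.


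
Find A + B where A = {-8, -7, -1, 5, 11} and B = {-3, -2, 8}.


A + B = {a + b : a ∈ A, b ∈ B}.
Enumerate all |A|·|B| = 5·3 = 15 pairs (a, b) and collect distinct sums.
a = -8: -8+-3=-11, -8+-2=-10, -8+8=0
a = -7: -7+-3=-10, -7+-2=-9, -7+8=1
a = -1: -1+-3=-4, -1+-2=-3, -1+8=7
a = 5: 5+-3=2, 5+-2=3, 5+8=13
a = 11: 11+-3=8, 11+-2=9, 11+8=19
Collecting distinct sums: A + B = {-11, -10, -9, -4, -3, 0, 1, 2, 3, 7, 8, 9, 13, 19}
|A + B| = 14

A + B = {-11, -10, -9, -4, -3, 0, 1, 2, 3, 7, 8, 9, 13, 19}


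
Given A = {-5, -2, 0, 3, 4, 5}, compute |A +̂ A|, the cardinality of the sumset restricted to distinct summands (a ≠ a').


Restricted sumset: A +̂ A = {a + a' : a ∈ A, a' ∈ A, a ≠ a'}.
Equivalently, take A + A and drop any sum 2a that is achievable ONLY as a + a for a ∈ A (i.e. sums representable only with equal summands).
Enumerate pairs (a, a') with a < a' (symmetric, so each unordered pair gives one sum; this covers all a ≠ a'):
  -5 + -2 = -7
  -5 + 0 = -5
  -5 + 3 = -2
  -5 + 4 = -1
  -5 + 5 = 0
  -2 + 0 = -2
  -2 + 3 = 1
  -2 + 4 = 2
  -2 + 5 = 3
  0 + 3 = 3
  0 + 4 = 4
  0 + 5 = 5
  3 + 4 = 7
  3 + 5 = 8
  4 + 5 = 9
Collected distinct sums: {-7, -5, -2, -1, 0, 1, 2, 3, 4, 5, 7, 8, 9}
|A +̂ A| = 13
(Reference bound: |A +̂ A| ≥ 2|A| - 3 for |A| ≥ 2, with |A| = 6 giving ≥ 9.)

|A +̂ A| = 13


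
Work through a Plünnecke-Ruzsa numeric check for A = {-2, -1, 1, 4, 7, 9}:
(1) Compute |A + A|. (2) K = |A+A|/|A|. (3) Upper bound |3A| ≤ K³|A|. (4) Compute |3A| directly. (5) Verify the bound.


|A| = 6.
Step 1: Compute A + A by enumerating all 36 pairs.
A + A = {-4, -3, -2, -1, 0, 2, 3, 5, 6, 7, 8, 10, 11, 13, 14, 16, 18}, so |A + A| = 17.
Step 2: Doubling constant K = |A + A|/|A| = 17/6 = 17/6 ≈ 2.8333.
Step 3: Plünnecke-Ruzsa gives |3A| ≤ K³·|A| = (2.8333)³ · 6 ≈ 136.4722.
Step 4: Compute 3A = A + A + A directly by enumerating all triples (a,b,c) ∈ A³; |3A| = 32.
Step 5: Check 32 ≤ 136.4722? Yes ✓.

K = 17/6, Plünnecke-Ruzsa bound K³|A| ≈ 136.4722, |3A| = 32, inequality holds.


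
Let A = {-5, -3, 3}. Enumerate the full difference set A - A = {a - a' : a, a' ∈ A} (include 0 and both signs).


A - A = {a - a' : a, a' ∈ A}.
Compute a - a' for each ordered pair (a, a'):
a = -5: -5--5=0, -5--3=-2, -5-3=-8
a = -3: -3--5=2, -3--3=0, -3-3=-6
a = 3: 3--5=8, 3--3=6, 3-3=0
Collecting distinct values (and noting 0 appears from a-a):
A - A = {-8, -6, -2, 0, 2, 6, 8}
|A - A| = 7

A - A = {-8, -6, -2, 0, 2, 6, 8}


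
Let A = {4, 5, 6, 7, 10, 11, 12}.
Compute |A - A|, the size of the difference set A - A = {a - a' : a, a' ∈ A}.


A - A = {a - a' : a, a' ∈ A}; |A| = 7.
Bounds: 2|A|-1 ≤ |A - A| ≤ |A|² - |A| + 1, i.e. 13 ≤ |A - A| ≤ 43.
Note: 0 ∈ A - A always (from a - a). The set is symmetric: if d ∈ A - A then -d ∈ A - A.
Enumerate nonzero differences d = a - a' with a > a' (then include -d):
Positive differences: {1, 2, 3, 4, 5, 6, 7, 8}
Full difference set: {0} ∪ (positive diffs) ∪ (negative diffs).
|A - A| = 1 + 2·8 = 17 (matches direct enumeration: 17).

|A - A| = 17


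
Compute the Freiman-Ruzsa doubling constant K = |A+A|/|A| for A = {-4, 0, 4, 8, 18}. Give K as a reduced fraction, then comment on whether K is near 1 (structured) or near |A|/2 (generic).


|A| = 5.
Compute A + A by enumerating all 25 pairs.
A + A = {-8, -4, 0, 4, 8, 12, 14, 16, 18, 22, 26, 36}, so |A + A| = 12.
K = |A + A| / |A| = 12/5 (already in lowest terms) ≈ 2.4000.
Reference: AP of size 5 gives K = 9/5 ≈ 1.8000; a fully generic set of size 5 gives K ≈ 3.0000.

|A| = 5, |A + A| = 12, K = 12/5.


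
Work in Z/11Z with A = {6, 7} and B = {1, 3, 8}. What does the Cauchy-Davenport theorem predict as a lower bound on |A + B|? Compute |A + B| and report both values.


Cauchy-Davenport: |A + B| ≥ min(p, |A| + |B| - 1) for A, B nonempty in Z/pZ.
|A| = 2, |B| = 3, p = 11.
CD lower bound = min(11, 2 + 3 - 1) = min(11, 4) = 4.
Compute A + B mod 11 directly:
a = 6: 6+1=7, 6+3=9, 6+8=3
a = 7: 7+1=8, 7+3=10, 7+8=4
A + B = {3, 4, 7, 8, 9, 10}, so |A + B| = 6.
Verify: 6 ≥ 4? Yes ✓.

CD lower bound = 4, actual |A + B| = 6.


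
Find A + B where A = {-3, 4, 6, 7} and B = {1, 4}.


A + B = {a + b : a ∈ A, b ∈ B}.
Enumerate all |A|·|B| = 4·2 = 8 pairs (a, b) and collect distinct sums.
a = -3: -3+1=-2, -3+4=1
a = 4: 4+1=5, 4+4=8
a = 6: 6+1=7, 6+4=10
a = 7: 7+1=8, 7+4=11
Collecting distinct sums: A + B = {-2, 1, 5, 7, 8, 10, 11}
|A + B| = 7

A + B = {-2, 1, 5, 7, 8, 10, 11}


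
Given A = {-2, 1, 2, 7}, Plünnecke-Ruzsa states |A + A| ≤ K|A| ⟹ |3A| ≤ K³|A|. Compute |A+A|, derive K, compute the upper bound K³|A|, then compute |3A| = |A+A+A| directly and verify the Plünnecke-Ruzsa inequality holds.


|A| = 4.
Step 1: Compute A + A by enumerating all 16 pairs.
A + A = {-4, -1, 0, 2, 3, 4, 5, 8, 9, 14}, so |A + A| = 10.
Step 2: Doubling constant K = |A + A|/|A| = 10/4 = 10/4 ≈ 2.5000.
Step 3: Plünnecke-Ruzsa gives |3A| ≤ K³·|A| = (2.5000)³ · 4 ≈ 62.5000.
Step 4: Compute 3A = A + A + A directly by enumerating all triples (a,b,c) ∈ A³; |3A| = 18.
Step 5: Check 18 ≤ 62.5000? Yes ✓.

K = 10/4, Plünnecke-Ruzsa bound K³|A| ≈ 62.5000, |3A| = 18, inequality holds.


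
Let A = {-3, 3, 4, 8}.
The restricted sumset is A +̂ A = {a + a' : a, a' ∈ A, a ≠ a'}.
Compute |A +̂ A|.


Restricted sumset: A +̂ A = {a + a' : a ∈ A, a' ∈ A, a ≠ a'}.
Equivalently, take A + A and drop any sum 2a that is achievable ONLY as a + a for a ∈ A (i.e. sums representable only with equal summands).
Enumerate pairs (a, a') with a < a' (symmetric, so each unordered pair gives one sum; this covers all a ≠ a'):
  -3 + 3 = 0
  -3 + 4 = 1
  -3 + 8 = 5
  3 + 4 = 7
  3 + 8 = 11
  4 + 8 = 12
Collected distinct sums: {0, 1, 5, 7, 11, 12}
|A +̂ A| = 6
(Reference bound: |A +̂ A| ≥ 2|A| - 3 for |A| ≥ 2, with |A| = 4 giving ≥ 5.)

|A +̂ A| = 6


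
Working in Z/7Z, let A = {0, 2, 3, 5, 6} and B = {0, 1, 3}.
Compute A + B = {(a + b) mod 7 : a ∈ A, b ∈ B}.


Work in Z/7Z: reduce every sum a + b modulo 7.
Enumerate all 15 pairs:
a = 0: 0+0=0, 0+1=1, 0+3=3
a = 2: 2+0=2, 2+1=3, 2+3=5
a = 3: 3+0=3, 3+1=4, 3+3=6
a = 5: 5+0=5, 5+1=6, 5+3=1
a = 6: 6+0=6, 6+1=0, 6+3=2
Distinct residues collected: {0, 1, 2, 3, 4, 5, 6}
|A + B| = 7 (out of 7 total residues).

A + B = {0, 1, 2, 3, 4, 5, 6}


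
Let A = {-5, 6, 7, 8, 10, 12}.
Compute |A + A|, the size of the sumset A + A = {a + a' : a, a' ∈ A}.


A + A = {a + a' : a, a' ∈ A}; |A| = 6.
General bounds: 2|A| - 1 ≤ |A + A| ≤ |A|(|A|+1)/2, i.e. 11 ≤ |A + A| ≤ 21.
Lower bound 2|A|-1 is attained iff A is an arithmetic progression.
Enumerate sums a + a' for a ≤ a' (symmetric, so this suffices):
a = -5: -5+-5=-10, -5+6=1, -5+7=2, -5+8=3, -5+10=5, -5+12=7
a = 6: 6+6=12, 6+7=13, 6+8=14, 6+10=16, 6+12=18
a = 7: 7+7=14, 7+8=15, 7+10=17, 7+12=19
a = 8: 8+8=16, 8+10=18, 8+12=20
a = 10: 10+10=20, 10+12=22
a = 12: 12+12=24
Distinct sums: {-10, 1, 2, 3, 5, 7, 12, 13, 14, 15, 16, 17, 18, 19, 20, 22, 24}
|A + A| = 17

|A + A| = 17


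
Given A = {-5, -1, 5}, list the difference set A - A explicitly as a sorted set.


A - A = {a - a' : a, a' ∈ A}.
Compute a - a' for each ordered pair (a, a'):
a = -5: -5--5=0, -5--1=-4, -5-5=-10
a = -1: -1--5=4, -1--1=0, -1-5=-6
a = 5: 5--5=10, 5--1=6, 5-5=0
Collecting distinct values (and noting 0 appears from a-a):
A - A = {-10, -6, -4, 0, 4, 6, 10}
|A - A| = 7

A - A = {-10, -6, -4, 0, 4, 6, 10}


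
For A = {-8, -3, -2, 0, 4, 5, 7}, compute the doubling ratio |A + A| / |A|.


|A| = 7.
Compute A + A by enumerating all 49 pairs.
A + A = {-16, -11, -10, -8, -6, -5, -4, -3, -2, -1, 0, 1, 2, 3, 4, 5, 7, 8, 9, 10, 11, 12, 14}, so |A + A| = 23.
K = |A + A| / |A| = 23/7 (already in lowest terms) ≈ 3.2857.
Reference: AP of size 7 gives K = 13/7 ≈ 1.8571; a fully generic set of size 7 gives K ≈ 4.0000.

|A| = 7, |A + A| = 23, K = 23/7.


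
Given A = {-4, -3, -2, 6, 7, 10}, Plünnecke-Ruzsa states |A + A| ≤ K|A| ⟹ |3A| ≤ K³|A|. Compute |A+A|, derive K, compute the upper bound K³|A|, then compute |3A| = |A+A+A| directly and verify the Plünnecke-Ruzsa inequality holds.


|A| = 6.
Step 1: Compute A + A by enumerating all 36 pairs.
A + A = {-8, -7, -6, -5, -4, 2, 3, 4, 5, 6, 7, 8, 12, 13, 14, 16, 17, 20}, so |A + A| = 18.
Step 2: Doubling constant K = |A + A|/|A| = 18/6 = 18/6 ≈ 3.0000.
Step 3: Plünnecke-Ruzsa gives |3A| ≤ K³·|A| = (3.0000)³ · 6 ≈ 162.0000.
Step 4: Compute 3A = A + A + A directly by enumerating all triples (a,b,c) ∈ A³; |3A| = 36.
Step 5: Check 36 ≤ 162.0000? Yes ✓.

K = 18/6, Plünnecke-Ruzsa bound K³|A| ≈ 162.0000, |3A| = 36, inequality holds.


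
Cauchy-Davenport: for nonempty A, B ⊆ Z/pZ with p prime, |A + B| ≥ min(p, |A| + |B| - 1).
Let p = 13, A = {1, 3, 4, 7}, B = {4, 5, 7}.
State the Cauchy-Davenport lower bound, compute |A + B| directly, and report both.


Cauchy-Davenport: |A + B| ≥ min(p, |A| + |B| - 1) for A, B nonempty in Z/pZ.
|A| = 4, |B| = 3, p = 13.
CD lower bound = min(13, 4 + 3 - 1) = min(13, 6) = 6.
Compute A + B mod 13 directly:
a = 1: 1+4=5, 1+5=6, 1+7=8
a = 3: 3+4=7, 3+5=8, 3+7=10
a = 4: 4+4=8, 4+5=9, 4+7=11
a = 7: 7+4=11, 7+5=12, 7+7=1
A + B = {1, 5, 6, 7, 8, 9, 10, 11, 12}, so |A + B| = 9.
Verify: 9 ≥ 6? Yes ✓.

CD lower bound = 6, actual |A + B| = 9.


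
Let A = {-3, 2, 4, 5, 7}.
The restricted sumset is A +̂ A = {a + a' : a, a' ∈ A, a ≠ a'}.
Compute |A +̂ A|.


Restricted sumset: A +̂ A = {a + a' : a ∈ A, a' ∈ A, a ≠ a'}.
Equivalently, take A + A and drop any sum 2a that is achievable ONLY as a + a for a ∈ A (i.e. sums representable only with equal summands).
Enumerate pairs (a, a') with a < a' (symmetric, so each unordered pair gives one sum; this covers all a ≠ a'):
  -3 + 2 = -1
  -3 + 4 = 1
  -3 + 5 = 2
  -3 + 7 = 4
  2 + 4 = 6
  2 + 5 = 7
  2 + 7 = 9
  4 + 5 = 9
  4 + 7 = 11
  5 + 7 = 12
Collected distinct sums: {-1, 1, 2, 4, 6, 7, 9, 11, 12}
|A +̂ A| = 9
(Reference bound: |A +̂ A| ≥ 2|A| - 3 for |A| ≥ 2, with |A| = 5 giving ≥ 7.)

|A +̂ A| = 9
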